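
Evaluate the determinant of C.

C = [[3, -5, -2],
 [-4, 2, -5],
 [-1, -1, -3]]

Expand along column 1:
  + 3 · |2 -5; -1 -3| = 3·(-6 − 5) = -33
  − (-4) · |-5 -2; -1 -3| = −(-4)·(15 − 2) = 52
  + (-1) · |-5 -2; 2 -5| = (-1)·(25 − (-4)) = -29
Sum: (-33) + (52) + (-29) = -10

-10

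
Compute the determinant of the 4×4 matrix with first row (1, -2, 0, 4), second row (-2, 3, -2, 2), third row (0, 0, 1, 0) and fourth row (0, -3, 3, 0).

30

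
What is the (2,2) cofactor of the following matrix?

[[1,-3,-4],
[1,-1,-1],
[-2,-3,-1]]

The cofactor is -9.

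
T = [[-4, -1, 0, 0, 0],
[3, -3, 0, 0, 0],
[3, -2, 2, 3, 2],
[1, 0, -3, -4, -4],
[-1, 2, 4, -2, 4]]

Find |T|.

The determinant is -240.

T is block lower-triangular with a 2×2 block and a 3×3 block on the diagonal, so its determinant equals the product of the determinants of the diagonal blocks.
det of the 2×2 block = 15
det of the 3×3 block = -16
det = (15)·(-16) = -240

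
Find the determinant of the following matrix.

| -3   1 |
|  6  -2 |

det = (-3)·(-2) − 1·6 = 6 − 6 = 0

0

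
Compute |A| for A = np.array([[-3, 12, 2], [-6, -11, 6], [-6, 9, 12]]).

Expand along column 1:
  + (-3) · |-11 6; 9 12| = (-3)·(-132 − 54) = 558
  − (-6) · |12 2; 9 12| = −(-6)·(144 − 18) = 756
  + (-6) · |12 2; -11 6| = (-6)·(72 − (-22)) = -564
Sum: (558) + (756) + (-564) = 750

|A| = 750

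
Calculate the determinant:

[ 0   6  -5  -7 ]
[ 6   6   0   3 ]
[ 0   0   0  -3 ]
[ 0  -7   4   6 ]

The determinant is 198.

Expand along row 3 (it has 3 zeros):
  − (-3) · M_34   where M_34 = det([0 6 -5; 6 6 0; 0 -7 4]) = 66
det = (-1)·(-3)·(66) = 198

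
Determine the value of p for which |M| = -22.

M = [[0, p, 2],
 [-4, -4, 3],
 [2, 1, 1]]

-3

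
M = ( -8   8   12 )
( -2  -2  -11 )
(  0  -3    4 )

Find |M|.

det(M) = 464

Expand along row 3:
  − (-3) · |-8 12; -2 -11| = −(-3)·(88 − (-24)) = 336
  + 4 · |-8 8; -2 -2| = 4·(16 − (-16)) = 128
Sum: (336) + (128) = 464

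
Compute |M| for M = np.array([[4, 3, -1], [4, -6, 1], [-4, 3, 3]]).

Expand along column 1:
  + 4 · |-6 1; 3 3| = 4·(-18 − 3) = -84
  − 4 · |3 -1; 3 3| = −4·(9 − (-3)) = -48
  + (-4) · |3 -1; -6 1| = (-4)·(3 − 6) = 12
Sum: (-84) + (-48) + (12) = -120

-120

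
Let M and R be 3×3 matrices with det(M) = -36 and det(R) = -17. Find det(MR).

612

det(MR) = det(M)·det(R) = (-36)·(-17) = 612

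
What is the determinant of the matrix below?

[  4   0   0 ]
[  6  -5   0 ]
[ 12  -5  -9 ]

180

The matrix is lower triangular, so the determinant is the product of the diagonal entries:
det = (4) · (-5) · (-9) = 180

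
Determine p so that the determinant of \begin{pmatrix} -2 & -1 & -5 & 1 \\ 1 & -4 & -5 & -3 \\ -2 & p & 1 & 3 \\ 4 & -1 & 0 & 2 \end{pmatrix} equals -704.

Expanding along the row containing p, det(B) is linear in p: det(B) = (-110)·p + (286).
Set (-110)·p + (286) = -704  ⇒  (-110)·p = -990  ⇒  p = 9.

p = 9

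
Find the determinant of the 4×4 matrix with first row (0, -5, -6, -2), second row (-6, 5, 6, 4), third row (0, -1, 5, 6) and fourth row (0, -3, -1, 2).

Expand along column 1 (it has 3 zeros):
  − (-6) · M_21   where M_21 = det([-5 -6 -2; -1 5 6; -3 -1 2]) = -16
det = (-1)·(-6)·(-16) = -96

-96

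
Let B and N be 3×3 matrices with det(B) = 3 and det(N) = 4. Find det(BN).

det(BN) = det(B)·det(N) = (3)·(4) = 12

12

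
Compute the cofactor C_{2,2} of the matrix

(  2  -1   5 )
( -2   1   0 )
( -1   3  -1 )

The cofactor is 3.

Delete row 2 and column 2; the remaining 2×2 submatrix is [2 5; -1 -1].
Its determinant is 2·(-1) − 5·(-1) = 3.
The cofactor carries sign (−1)^(2+2) = +1, so C_{2,2} = +(3) = 3.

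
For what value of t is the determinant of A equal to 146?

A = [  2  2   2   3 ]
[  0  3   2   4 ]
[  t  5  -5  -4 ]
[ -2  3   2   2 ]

t = 5

Expanding along the column containing t, det(A) is linear in t: det(A) = (4)·t + (126).
Set (4)·t + (126) = 146  ⇒  (4)·t = 20  ⇒  t = 5.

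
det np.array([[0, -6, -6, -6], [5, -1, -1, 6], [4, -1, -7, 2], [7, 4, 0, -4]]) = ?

Expand along row 1 (it has 1 zero):
  − (-6) · M_12   where M_12 = det([5 -1 6; 4 -7 2; 7 0 -4]) = 404
  + (-6) · M_13   where M_13 = det([5 -1 6; 4 -1 2; 7 4 -4]) = 88
  − (-6) · M_14   where M_14 = det([5 -1 -1; 4 -1 -7; 7 4 0]) = 166
det = (-1)·(-6)·(404) + (+1)·(-6)·(88) + (-1)·(-6)·(166) = 2892

2892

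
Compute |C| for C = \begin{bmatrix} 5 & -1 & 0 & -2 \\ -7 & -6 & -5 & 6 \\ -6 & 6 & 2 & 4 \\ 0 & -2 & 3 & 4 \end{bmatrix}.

|C| = 736

Expand along row 1 (it has 1 zero):
  + (5) · M_11   where M_11 = det([-6 -5 6; 6 2 4; -2 3 4]) = 316
  − (-1) · M_12   where M_12 = det([-7 -5 6; -6 2 4; 0 3 4]) = -200
  − (-2) · M_14   where M_14 = det([-7 -6 -5; -6 6 2; 0 -2 3]) = -322
det = (+1)·(5)·(316) + (-1)·(-1)·(-200) + (-1)·(-2)·(-322) = 736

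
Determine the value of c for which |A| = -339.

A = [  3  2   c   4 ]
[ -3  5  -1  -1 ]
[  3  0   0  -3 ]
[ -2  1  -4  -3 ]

Expanding along the column containing c, det(A) is linear in c: det(A) = (63)·c + (-465).
Set (63)·c + (-465) = -339  ⇒  (63)·c = 126  ⇒  c = 2.

2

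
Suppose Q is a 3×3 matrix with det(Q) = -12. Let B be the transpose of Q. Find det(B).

det(B) = -12

det(Qᵀ) = det(Q).
det(B) = (1)·(-12) = -12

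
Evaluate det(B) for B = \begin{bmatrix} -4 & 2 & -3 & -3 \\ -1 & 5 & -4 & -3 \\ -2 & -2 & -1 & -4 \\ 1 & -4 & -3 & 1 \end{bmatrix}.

Expand along row 1:
  + (-4) · M_11   where M_11 = det([5 -4 -3; -2 -1 -4; -4 -3 1]) = -143
  − (2) · M_12   where M_12 = det([-1 -4 -3; -2 -1 -4; 1 -3 1]) = 0
  + (-3) · M_13   where M_13 = det([-1 5 -3; -2 -2 -4; 1 -4 1]) = -22
  − (-3) · M_14   where M_14 = det([-1 5 -4; -2 -2 -1; 1 -4 -3]) = -77
det = (+1)·(-4)·(-143) + (-1)·(2)·(0) + (+1)·(-3)·(-22) + (-1)·(-3)·(-77) = 407

det(B) = 407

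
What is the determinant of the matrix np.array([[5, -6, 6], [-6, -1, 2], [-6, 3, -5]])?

Expand along row 1:
  + 5 · |-1 2; 3 -5| = 5·(5 − 6) = -5
  − (-6) · |-6 2; -6 -5| = −(-6)·(30 − (-12)) = 252
  + 6 · |-6 -1; -6 3| = 6·(-18 − 6) = -144
Sum: (-5) + (252) + (-144) = 103

103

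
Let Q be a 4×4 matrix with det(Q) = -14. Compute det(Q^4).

38416

det(Q^4) = (det Q)^4 = (-14)^4 = 38416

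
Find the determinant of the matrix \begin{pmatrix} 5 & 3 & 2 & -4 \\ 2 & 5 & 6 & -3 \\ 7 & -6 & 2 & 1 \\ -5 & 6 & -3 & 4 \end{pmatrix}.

1548

Expand along row 1:
  + (5) · M_11   where M_11 = det([5 6 -3; -6 2 1; 6 -3 4]) = 217
  − (3) · M_12   where M_12 = det([2 6 -3; 7 2 1; -5 -3 4]) = -143
  + (2) · M_13   where M_13 = det([2 5 -3; 7 -6 1; -5 6 4]) = -261
  − (-4) · M_14   where M_14 = det([2 5 6; 7 -6 2; -5 6 -3]) = 139
det = (+1)·(5)·(217) + (-1)·(3)·(-143) + (+1)·(2)·(-261) + (-1)·(-4)·(139) = 1548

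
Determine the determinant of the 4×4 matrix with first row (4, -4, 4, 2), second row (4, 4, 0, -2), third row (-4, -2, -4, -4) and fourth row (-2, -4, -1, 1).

Expand along row 2 (it has 1 zero):
  − (4) · M_21   where M_21 = det([-4 4 2; -2 -4 -4; -4 -1 1]) = 76
  + (4) · M_22   where M_22 = det([4 4 2; -4 -4 -4; -2 -1 1]) = 8
  + (-2) · M_24   where M_24 = det([4 -4 4; -4 -2 -4; -2 -4 -1]) = -24
det = (-1)·(4)·(76) + (+1)·(4)·(8) + (+1)·(-2)·(-24) = -224

The determinant is -224.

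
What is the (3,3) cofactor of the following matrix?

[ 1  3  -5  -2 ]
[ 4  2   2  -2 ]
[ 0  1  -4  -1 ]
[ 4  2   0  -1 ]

-10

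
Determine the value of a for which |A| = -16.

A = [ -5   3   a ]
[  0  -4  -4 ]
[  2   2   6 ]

Expanding along the row containing a, det(A) is linear in a: det(A) = (8)·a + (56).
Set (8)·a + (56) = -16  ⇒  (8)·a = -72  ⇒  a = -9.

-9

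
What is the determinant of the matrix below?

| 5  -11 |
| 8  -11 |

33

det = 5·(-11) − (-11)·8 = -55 − (-88) = 33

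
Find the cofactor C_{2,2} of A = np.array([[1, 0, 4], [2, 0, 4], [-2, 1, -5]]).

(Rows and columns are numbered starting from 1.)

Delete row 2 and column 2; the remaining 2×2 submatrix is [1 4; -2 -5].
Its determinant is 1·(-5) − 4·(-2) = 3.
The cofactor carries sign (−1)^(2+2) = +1, so C_{2,2} = +(3) = 3.

3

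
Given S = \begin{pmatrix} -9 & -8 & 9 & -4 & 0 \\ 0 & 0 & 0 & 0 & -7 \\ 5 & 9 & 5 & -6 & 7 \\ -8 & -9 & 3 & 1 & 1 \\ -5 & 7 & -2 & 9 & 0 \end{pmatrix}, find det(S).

Expand along row 2 (it has 4 zeros):
  − (-7) · M_25   where M_25 = det([-9 -8 9 -4; 5 9 5 -6; -8 -9 3 1; -5 7 -2 9]) = -394
det = (-1)·(-7)·(-394) = -2758

det(S) = -2758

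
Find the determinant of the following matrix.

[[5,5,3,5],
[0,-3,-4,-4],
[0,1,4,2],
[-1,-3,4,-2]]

Expand along column 1 (it has 2 zeros):
  + (5) · M_11   where M_11 = det([-3 -4 -4; 1 4 2; -3 4 -2]) = 0
  − (-1) · M_41   where M_41 = det([5 3 5; -3 -4 -4; 1 4 2]) = 6
det = (+1)·(5)·(0) + (-1)·(-1)·(6) = 6

6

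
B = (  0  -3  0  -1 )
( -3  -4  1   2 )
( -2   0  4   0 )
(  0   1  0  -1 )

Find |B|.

Expand along row 1 (it has 2 zeros):
  − (-3) · M_12   where M_12 = det([-3 1 2; -2 4 0; 0 0 -1]) = 10
  − (-1) · M_14   where M_14 = det([-3 -4 1; -2 0 4; 0 1 0]) = 10
det = (-1)·(-3)·(10) + (-1)·(-1)·(10) = 40

The determinant is 40.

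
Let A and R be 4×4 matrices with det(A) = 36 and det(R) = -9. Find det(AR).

-324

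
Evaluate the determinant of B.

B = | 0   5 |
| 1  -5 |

-5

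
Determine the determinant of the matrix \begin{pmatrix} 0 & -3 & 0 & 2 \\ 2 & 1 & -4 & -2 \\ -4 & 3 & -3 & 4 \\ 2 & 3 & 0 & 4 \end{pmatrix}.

Expand along row 1 (it has 2 zeros):
  − (-3) · M_12   where M_12 = det([2 -4 -2; -4 -3 4; 2 0 4]) = -132
  − (2) · M_14   where M_14 = det([2 1 -4; -4 3 -3; 2 3 0]) = 84
det = (-1)·(-3)·(-132) + (-1)·(2)·(84) = -564

-564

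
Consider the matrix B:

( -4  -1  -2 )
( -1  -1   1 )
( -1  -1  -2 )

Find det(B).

Expand along column 1:
  + (-4) · |-1 1; -1 -2| = (-4)·(2 − (-1)) = -12
  − (-1) · |-1 -2; -1 -2| = −(-1)·(2 − 2) = 0
  + (-1) · |-1 -2; -1 1| = (-1)·(-1 − 2) = 3
Sum: (-12) + (0) + (3) = -9

-9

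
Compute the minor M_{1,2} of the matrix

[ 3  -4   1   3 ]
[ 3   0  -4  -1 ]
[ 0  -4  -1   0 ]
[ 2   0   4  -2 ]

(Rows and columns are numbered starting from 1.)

Delete row 1 and column 2; the remaining 3×3 submatrix is [3 -4 -1; 0 -1 0; 2 4 -2].
Its determinant is 4.

4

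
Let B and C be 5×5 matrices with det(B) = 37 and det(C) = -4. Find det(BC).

The determinant is -148.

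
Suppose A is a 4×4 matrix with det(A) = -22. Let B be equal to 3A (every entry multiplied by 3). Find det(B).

The determinant is -1782.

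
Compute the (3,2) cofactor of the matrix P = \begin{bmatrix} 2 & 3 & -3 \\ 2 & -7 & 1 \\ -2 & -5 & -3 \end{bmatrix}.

-8

Delete row 3 and column 2; the remaining 2×2 submatrix is [2 -3; 2 1].
Its determinant is 2·1 − (-3)·2 = 8.
The cofactor carries sign (−1)^(3+2) = −1, so C_{3,2} = −(8) = -8.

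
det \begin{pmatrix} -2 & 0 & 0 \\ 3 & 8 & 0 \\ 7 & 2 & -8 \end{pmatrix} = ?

128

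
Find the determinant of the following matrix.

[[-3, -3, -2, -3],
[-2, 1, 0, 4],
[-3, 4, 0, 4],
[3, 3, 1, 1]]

The determinant is 43.

Expand along column 3 (it has 2 zeros):
  + (-2) · M_13   where M_13 = det([-2 1 4; -3 4 4; 3 3 1]) = -53
  − (1) · M_43   where M_43 = det([-3 -3 -3; -2 1 4; -3 4 4]) = 63
det = (+1)·(-2)·(-53) + (-1)·(1)·(63) = 43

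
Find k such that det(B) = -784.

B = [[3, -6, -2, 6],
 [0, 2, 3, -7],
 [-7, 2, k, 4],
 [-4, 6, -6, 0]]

-8

Expanding along the row containing k, det(B) is linear in k: det(B) = (6)·k + (-736).
Set (6)·k + (-736) = -784  ⇒  (6)·k = -48  ⇒  k = -8.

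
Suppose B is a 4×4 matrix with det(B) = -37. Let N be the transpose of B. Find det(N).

-37

det(Bᵀ) = det(B).
det(N) = (1)·(-37) = -37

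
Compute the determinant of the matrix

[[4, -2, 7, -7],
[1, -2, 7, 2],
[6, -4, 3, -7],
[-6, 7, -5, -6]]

-312

Expand along row 1:
  + (4) · M_11   where M_11 = det([-2 7 2; -4 3 -7; 7 -5 -6]) = -407
  − (-2) · M_12   where M_12 = det([1 7 2; 6 3 -7; -6 -5 -6]) = 469
  + (7) · M_13   where M_13 = det([1 -2 2; 6 -4 -7; -6 7 -6]) = -47
  − (-7) · M_14   where M_14 = det([1 -2 7; 6 -4 3; -6 7 -5]) = 101
det = (+1)·(4)·(-407) + (-1)·(-2)·(469) + (+1)·(7)·(-47) + (-1)·(-7)·(101) = -312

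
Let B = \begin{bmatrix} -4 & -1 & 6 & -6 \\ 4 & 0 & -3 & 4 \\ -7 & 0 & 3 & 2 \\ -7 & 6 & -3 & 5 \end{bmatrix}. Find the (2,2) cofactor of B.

Delete row 2 and column 2; the remaining 3×3 submatrix is [-4 6 -6; -7 3 2; -7 -3 5].
Its determinant is -210.
The cofactor carries sign (−1)^(2+2) = +1, so C_{2,2} = +(-210) = -210.

The cofactor is -210.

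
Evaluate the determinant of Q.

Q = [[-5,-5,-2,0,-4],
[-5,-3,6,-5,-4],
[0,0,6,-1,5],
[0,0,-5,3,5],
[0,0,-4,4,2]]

1140

Q is block upper-triangular with a 2×2 block and a 3×3 block on the diagonal, so its determinant equals the product of the determinants of the diagonal blocks.
det of the 2×2 block = -10
det of the 3×3 block = -114
det = (-10)·(-114) = 1140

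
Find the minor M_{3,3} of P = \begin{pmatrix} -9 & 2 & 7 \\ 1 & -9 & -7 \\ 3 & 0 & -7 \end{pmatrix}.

Delete row 3 and column 3; the remaining 2×2 submatrix is [-9 2; 1 -9].
Its determinant is (-9)·(-9) − 2·1 = 79.

The minor is 79.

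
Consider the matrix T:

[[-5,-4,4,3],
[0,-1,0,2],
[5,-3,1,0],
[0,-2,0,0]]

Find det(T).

Expand along row 4 (it has 3 zeros):
  + (-2) · M_42   where M_42 = det([-5 4 3; 0 0 2; 5 1 0]) = 50
det = (+1)·(-2)·(50) = -100

-100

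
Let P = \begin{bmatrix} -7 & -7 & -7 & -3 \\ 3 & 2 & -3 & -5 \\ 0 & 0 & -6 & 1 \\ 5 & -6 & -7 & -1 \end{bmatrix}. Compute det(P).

-3150

Expand along row 3 (it has 2 zeros):
  + (-6) · M_33   where M_33 = det([-7 -7 -3; 3 2 -5; 5 -6 -1]) = 462
  − (1) · M_34   where M_34 = det([-7 -7 -7; 3 2 -3; 5 -6 -7]) = 378
det = (+1)·(-6)·(462) + (-1)·(1)·(378) = -3150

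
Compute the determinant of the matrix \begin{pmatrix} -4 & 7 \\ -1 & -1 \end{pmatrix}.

det = (-4)·(-1) − 7·(-1) = 4 − (-7) = 11

The determinant is 11.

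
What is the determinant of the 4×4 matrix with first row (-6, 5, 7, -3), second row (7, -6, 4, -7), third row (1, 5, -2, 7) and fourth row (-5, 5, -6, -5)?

Expand along row 1:
  + (-6) · M_11   where M_11 = det([-6 4 -7; 5 -2 7; 5 -6 -5]) = 68
  − (5) · M_12   where M_12 = det([7 4 -7; 1 -2 7; -5 -6 -5]) = 356
  + (7) · M_13   where M_13 = det([7 -6 -7; 1 5 7; -5 5 -5]) = -450
  − (-3) · M_14   where M_14 = det([7 -6 4; 1 5 -2; -5 5 -6]) = -116
det = (+1)·(-6)·(68) + (-1)·(5)·(356) + (+1)·(7)·(-450) + (-1)·(-3)·(-116) = -5686

-5686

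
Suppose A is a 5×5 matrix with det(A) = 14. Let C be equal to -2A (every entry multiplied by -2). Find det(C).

For a 5×5 matrix, det(-2A) = (-2)^5·det(A) = -32·det(A).
det(C) = (-32)·(14) = -448

det(C) = -448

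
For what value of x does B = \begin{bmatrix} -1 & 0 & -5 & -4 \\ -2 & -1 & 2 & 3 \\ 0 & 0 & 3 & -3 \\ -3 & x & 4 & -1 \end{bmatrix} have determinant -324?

x = -6

Expanding along the row containing x, det(B) is linear in x: det(B) = (69)·x + (90).
Set (69)·x + (90) = -324  ⇒  (69)·x = -414  ⇒  x = -6.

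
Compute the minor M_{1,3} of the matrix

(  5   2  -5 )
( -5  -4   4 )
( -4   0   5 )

The minor is -16.

Delete row 1 and column 3; the remaining 2×2 submatrix is [-5 -4; -4 0].
Its determinant is (-5)·0 − (-4)·(-4) = -16.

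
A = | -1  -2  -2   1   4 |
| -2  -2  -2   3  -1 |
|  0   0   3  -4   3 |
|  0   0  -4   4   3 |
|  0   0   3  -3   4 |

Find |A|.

The determinant is 50.

A is block upper-triangular with a 2×2 block and a 3×3 block on the diagonal, so its determinant equals the product of the determinants of the diagonal blocks.
det of the 2×2 block = -2
det of the 3×3 block = -25
det = (-2)·(-25) = 50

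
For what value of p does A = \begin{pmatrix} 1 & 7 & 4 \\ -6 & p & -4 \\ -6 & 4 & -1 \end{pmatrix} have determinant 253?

Expanding along the column containing p, det(A) is linear in p: det(A) = (23)·p + (46).
Set (23)·p + (46) = 253  ⇒  (23)·p = 207  ⇒  p = 9.

9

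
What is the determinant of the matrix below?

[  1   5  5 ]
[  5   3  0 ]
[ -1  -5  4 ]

Expand along row 2:
  − 5 · |5 5; -5 4| = −5·(20 − (-25)) = -225
  + 3 · |1 5; -1 4| = 3·(4 − (-5)) = 27
Sum: (-225) + (27) = -198

The determinant is -198.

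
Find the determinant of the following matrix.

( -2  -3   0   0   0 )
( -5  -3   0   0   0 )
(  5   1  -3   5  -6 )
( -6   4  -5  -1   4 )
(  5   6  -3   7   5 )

-3528

The matrix is block lower-triangular with a 2×2 block and a 3×3 block on the diagonal, so its determinant equals the product of the determinants of the diagonal blocks.
det of the 2×2 block = -9
det of the 3×3 block = 392
det = (-9)·(392) = -3528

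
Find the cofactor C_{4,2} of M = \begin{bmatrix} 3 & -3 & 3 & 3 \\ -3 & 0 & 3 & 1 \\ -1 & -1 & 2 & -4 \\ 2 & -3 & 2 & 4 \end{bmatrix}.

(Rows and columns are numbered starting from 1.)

Delete row 4 and column 2; the remaining 3×3 submatrix is [3 3 3; -3 3 1; -1 2 -4].
Its determinant is -90.
The cofactor carries sign (−1)^(4+2) = +1, so C_{4,2} = +(-90) = -90.

The cofactor is -90.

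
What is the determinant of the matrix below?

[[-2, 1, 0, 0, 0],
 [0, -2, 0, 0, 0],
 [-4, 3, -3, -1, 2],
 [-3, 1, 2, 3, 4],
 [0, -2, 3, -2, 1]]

-276

The matrix is block lower-triangular with a 2×2 block and a 3×3 block on the diagonal, so its determinant equals the product of the determinants of the diagonal blocks.
det of the 2×2 block = 4
det of the 3×3 block = -69
det = (4)·(-69) = -276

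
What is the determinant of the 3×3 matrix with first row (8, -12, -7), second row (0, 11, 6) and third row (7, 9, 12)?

The determinant is 659.

Expand along row 2:
  + 11 · |8 -7; 7 12| = 11·(96 − (-49)) = 1595
  − 6 · |8 -12; 7 9| = −6·(72 − (-84)) = -936
Sum: (1595) + (-936) = 659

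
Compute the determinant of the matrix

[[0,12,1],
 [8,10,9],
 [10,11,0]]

The determinant is 1068.

Expand along row 1:
  − 12 · |8 9; 10 0| = −12·(0 − 90) = 1080
  + 1 · |8 10; 10 11| = 1·(88 − 100) = -12
Sum: (1080) + (-12) = 1068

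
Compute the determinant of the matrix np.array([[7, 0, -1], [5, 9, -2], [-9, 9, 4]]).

The determinant is 252.

Expand along column 2:
  + 9 · |7 -1; -9 4| = 9·(28 − 9) = 171
  − 9 · |7 -1; 5 -2| = −9·(-14 − (-5)) = 81
Sum: (171) + (81) = 252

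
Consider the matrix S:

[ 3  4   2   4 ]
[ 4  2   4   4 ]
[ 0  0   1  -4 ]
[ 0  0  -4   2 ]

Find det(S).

S is block upper-triangular with a 2×2 block and a 2×2 block on the diagonal, so its determinant equals the product of the determinants of the diagonal blocks.
det of the 2×2 block = -10
det of the 2×2 block = -14
det = (-10)·(-14) = 140

The determinant is 140.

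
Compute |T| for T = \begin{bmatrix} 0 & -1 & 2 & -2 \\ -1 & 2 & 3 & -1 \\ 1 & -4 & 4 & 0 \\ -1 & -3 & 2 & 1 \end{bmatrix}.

-69

Expand along row 1 (it has 1 zero):
  − (-1) · M_12   where M_12 = det([-1 3 -1; 1 4 0; -1 2 1]) = -13
  + (2) · M_13   where M_13 = det([-1 2 -1; 1 -4 0; -1 -3 1]) = 9
  − (-2) · M_14   where M_14 = det([-1 2 3; 1 -4 4; -1 -3 2]) = -37
det = (-1)·(-1)·(-13) + (+1)·(2)·(9) + (-1)·(-2)·(-37) = -69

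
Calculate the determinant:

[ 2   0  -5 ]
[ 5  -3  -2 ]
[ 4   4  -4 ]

The determinant is -120.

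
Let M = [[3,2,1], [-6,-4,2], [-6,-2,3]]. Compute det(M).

Expand along row 1:
  + 3 · |-4 2; -2 3| = 3·(-12 − (-4)) = -24
  − 2 · |-6 2; -6 3| = −2·(-18 − (-12)) = 12
  + 1 · |-6 -4; -6 -2| = 1·(12 − 24) = -12
Sum: (-24) + (12) + (-12) = -24

|M| = -24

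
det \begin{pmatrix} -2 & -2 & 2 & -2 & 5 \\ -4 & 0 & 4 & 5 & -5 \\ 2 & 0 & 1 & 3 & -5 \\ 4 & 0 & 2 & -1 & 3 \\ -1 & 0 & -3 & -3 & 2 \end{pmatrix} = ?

The determinant is -172.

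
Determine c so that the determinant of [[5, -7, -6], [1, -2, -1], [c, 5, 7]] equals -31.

c = 1

Expanding along the row containing c, det(B) is linear in c: det(B) = (-5)·c + (-26).
Set (-5)·c + (-26) = -31  ⇒  (-5)·c = -5  ⇒  c = 1.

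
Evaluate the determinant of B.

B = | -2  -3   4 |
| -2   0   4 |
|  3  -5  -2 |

|B| = -24

Expand along row 2:
  − (-2) · |-3 4; -5 -2| = −(-2)·(6 − (-20)) = 52
  − 4 · |-2 -3; 3 -5| = −4·(10 − (-9)) = -76
Sum: (52) + (-76) = -24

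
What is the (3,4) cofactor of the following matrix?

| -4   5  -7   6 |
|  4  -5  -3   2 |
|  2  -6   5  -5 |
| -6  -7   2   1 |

-580

Delete row 3 and column 4; the remaining 3×3 submatrix is [-4 5 -7; 4 -5 -3; -6 -7 2].
Its determinant is 580.
The cofactor carries sign (−1)^(3+4) = −1, so C_{3,4} = −(580) = -580.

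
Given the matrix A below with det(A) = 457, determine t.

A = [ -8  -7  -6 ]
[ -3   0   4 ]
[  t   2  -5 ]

Expanding along the row containing t, det(A) is linear in t: det(A) = (-28)·t + (205).
Set (-28)·t + (205) = 457  ⇒  (-28)·t = 252  ⇒  t = -9.

-9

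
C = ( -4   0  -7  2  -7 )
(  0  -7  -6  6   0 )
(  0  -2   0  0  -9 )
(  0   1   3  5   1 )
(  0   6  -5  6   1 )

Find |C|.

det(C) = -20652

Expand along column 1 (it has 4 zeros):
  + (-4) · M_11   where M_11 = det([-7 -6 6 0; -2 0 0 -9; 1 3 5 1; 6 -5 6 1]) = 5163
det = (+1)·(-4)·(5163) = -20652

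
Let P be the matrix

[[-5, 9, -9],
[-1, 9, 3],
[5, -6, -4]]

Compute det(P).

Expand along row 1:
  + (-5) · |9 3; -6 -4| = (-5)·(-36 − (-18)) = 90
  − 9 · |-1 3; 5 -4| = −9·(4 − 15) = 99
  + (-9) · |-1 9; 5 -6| = (-9)·(6 − 45) = 351
Sum: (90) + (99) + (351) = 540

540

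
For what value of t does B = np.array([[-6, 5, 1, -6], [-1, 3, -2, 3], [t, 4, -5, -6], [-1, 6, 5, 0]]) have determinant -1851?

Expanding along the row containing t, det(B) is linear in t: det(B) = (-219)·t + (-1851).
Set (-219)·t + (-1851) = -1851  ⇒  (-219)·t = 0  ⇒  t = 0.

0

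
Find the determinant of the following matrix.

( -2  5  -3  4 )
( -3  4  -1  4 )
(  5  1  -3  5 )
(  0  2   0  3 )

Expand along row 4 (it has 2 zeros):
  + (2) · M_42   where M_42 = det([-2 -3 4; -3 -1 4; 5 -3 5]) = -63
  + (3) · M_44   where M_44 = det([-2 5 -3; -3 4 -1; 5 1 -3]) = 21
det = (+1)·(2)·(-63) + (+1)·(3)·(21) = -63

-63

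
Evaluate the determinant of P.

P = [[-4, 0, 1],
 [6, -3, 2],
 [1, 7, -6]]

29

Expand along row 1:
  + (-4) · |-3 2; 7 -6| = (-4)·(18 − 14) = -16
  + 1 · |6 -3; 1 7| = 1·(42 − (-3)) = 45
Sum: (-16) + (45) = 29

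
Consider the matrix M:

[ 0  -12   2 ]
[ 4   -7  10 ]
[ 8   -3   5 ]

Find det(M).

The determinant is -632.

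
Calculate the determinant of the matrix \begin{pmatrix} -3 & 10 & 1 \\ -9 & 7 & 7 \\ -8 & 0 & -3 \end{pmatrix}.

-711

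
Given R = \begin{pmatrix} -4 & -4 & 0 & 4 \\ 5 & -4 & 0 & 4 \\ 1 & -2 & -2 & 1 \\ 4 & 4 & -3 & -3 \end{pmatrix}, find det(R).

-180

Expand along column 3 (it has 2 zeros):
  + (-2) · M_33   where M_33 = det([-4 -4 4; 5 -4 4; 4 4 -3]) = 36
  − (-3) · M_43   where M_43 = det([-4 -4 4; 5 -4 4; 1 -2 1]) = -36
det = (+1)·(-2)·(36) + (-1)·(-3)·(-36) = -180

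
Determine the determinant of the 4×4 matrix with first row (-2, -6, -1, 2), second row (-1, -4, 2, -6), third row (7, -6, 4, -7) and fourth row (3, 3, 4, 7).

The determinant is -2243.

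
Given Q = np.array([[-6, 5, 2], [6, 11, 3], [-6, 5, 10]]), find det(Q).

|Q| = -768

Expand along column 1:
  + (-6) · |11 3; 5 10| = (-6)·(110 − 15) = -570
  − 6 · |5 2; 5 10| = −6·(50 − 10) = -240
  + (-6) · |5 2; 11 3| = (-6)·(15 − 22) = 42
Sum: (-570) + (-240) + (42) = -768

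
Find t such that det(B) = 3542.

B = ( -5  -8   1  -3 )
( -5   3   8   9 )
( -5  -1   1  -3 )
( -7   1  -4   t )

Expanding along the row containing t, det(B) is linear in t: det(B) = (245)·t + (3297).
Set (245)·t + (3297) = 3542  ⇒  (245)·t = 245  ⇒  t = 1.

1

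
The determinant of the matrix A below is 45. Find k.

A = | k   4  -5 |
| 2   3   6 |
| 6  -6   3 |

k = -5

Expanding along the column containing k, det(A) is linear in k: det(A) = (45)·k + (270).
Set (45)·k + (270) = 45  ⇒  (45)·k = -225  ⇒  k = -5.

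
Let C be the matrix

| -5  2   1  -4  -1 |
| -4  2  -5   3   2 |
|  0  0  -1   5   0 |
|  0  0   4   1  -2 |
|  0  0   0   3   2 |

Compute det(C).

C is block upper-triangular with a 2×2 block and a 3×3 block on the diagonal, so its determinant equals the product of the determinants of the diagonal blocks.
det of the 2×2 block = -2
det of the 3×3 block = -48
det = (-2)·(-48) = 96

96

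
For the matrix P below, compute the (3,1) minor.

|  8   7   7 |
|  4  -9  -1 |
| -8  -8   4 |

56

Delete row 3 and column 1; the remaining 2×2 submatrix is [7 7; -9 -1].
Its determinant is 7·(-1) − 7·(-9) = 56.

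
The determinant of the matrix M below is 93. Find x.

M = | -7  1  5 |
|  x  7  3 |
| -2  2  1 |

Expanding along the column containing x, det(M) is linear in x: det(M) = (9)·x + (57).
Set (9)·x + (57) = 93  ⇒  (9)·x = 36  ⇒  x = 4.

4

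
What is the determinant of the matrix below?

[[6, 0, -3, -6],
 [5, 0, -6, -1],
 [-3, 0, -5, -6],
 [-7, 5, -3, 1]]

The determinant is 1725.

Expand along column 2 (it has 3 zeros):
  + (5) · M_42   where M_42 = det([6 -3 -6; 5 -6 -1; -3 -5 -6]) = 345
det = (+1)·(5)·(345) = 1725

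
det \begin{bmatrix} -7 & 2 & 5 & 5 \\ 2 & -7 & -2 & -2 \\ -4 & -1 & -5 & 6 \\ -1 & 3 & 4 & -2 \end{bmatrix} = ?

563

Expand along row 1:
  + (-7) · M_11   where M_11 = det([-7 -2 -2; -1 -5 6; 3 4 -2]) = 44
  − (2) · M_12   where M_12 = det([2 -2 -2; -4 -5 6; -1 4 -2]) = 42
  + (5) · M_13   where M_13 = det([2 -7 -2; -4 -1 6; -1 3 -2]) = 92
  − (5) · M_14   where M_14 = det([2 -7 -2; -4 -1 -5; -1 3 4]) = -99
det = (+1)·(-7)·(44) + (-1)·(2)·(42) + (+1)·(5)·(92) + (-1)·(5)·(-99) = 563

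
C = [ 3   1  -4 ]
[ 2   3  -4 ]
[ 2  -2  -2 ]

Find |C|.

The determinant is -6.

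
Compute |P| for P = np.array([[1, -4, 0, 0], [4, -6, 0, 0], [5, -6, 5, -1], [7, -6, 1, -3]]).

P is block lower-triangular with a 2×2 block and a 2×2 block on the diagonal, so its determinant equals the product of the determinants of the diagonal blocks.
det of the 2×2 block = 10
det of the 2×2 block = -14
det = (10)·(-14) = -140

-140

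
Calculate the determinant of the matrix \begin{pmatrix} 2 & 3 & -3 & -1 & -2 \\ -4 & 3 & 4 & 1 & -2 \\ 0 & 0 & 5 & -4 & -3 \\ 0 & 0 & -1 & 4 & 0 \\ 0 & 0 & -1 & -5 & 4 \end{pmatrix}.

The determinant is 666.

The matrix is block upper-triangular with a 2×2 block and a 3×3 block on the diagonal, so its determinant equals the product of the determinants of the diagonal blocks.
det of the 2×2 block = 18
det of the 3×3 block = 37
det = (18)·(37) = 666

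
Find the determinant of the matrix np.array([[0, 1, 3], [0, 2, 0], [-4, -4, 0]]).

24

Expand along row 2:
  + 2 · |0 3; -4 0| = 2·(0 − (-12)) = 24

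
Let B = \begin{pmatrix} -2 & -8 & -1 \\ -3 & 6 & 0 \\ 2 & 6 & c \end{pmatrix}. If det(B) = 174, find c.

Expanding along the column containing c, det(B) is linear in c: det(B) = (-36)·c + (30).
Set (-36)·c + (30) = 174  ⇒  (-36)·c = 144  ⇒  c = -4.

-4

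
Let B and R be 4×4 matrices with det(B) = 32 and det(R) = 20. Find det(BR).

|BR| = 640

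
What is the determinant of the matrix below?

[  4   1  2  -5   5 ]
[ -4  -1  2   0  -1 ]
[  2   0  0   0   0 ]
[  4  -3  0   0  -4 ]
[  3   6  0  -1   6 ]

Expand along row 3 (it has 4 zeros):
  + (2) · M_31   where M_31 = det([1 2 -5 5; -1 2 0 -1; -3 0 0 -4; 6 0 -1 6]) = 80
det = (+1)·(2)·(80) = 160

160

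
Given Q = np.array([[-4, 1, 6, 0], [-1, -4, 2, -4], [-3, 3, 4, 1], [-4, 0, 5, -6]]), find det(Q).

Expand along row 1 (it has 1 zero):
  + (-4) · M_11   where M_11 = det([-4 2 -4; 3 4 1; 0 5 -6]) = 92
  − (1) · M_12   where M_12 = det([-1 2 -4; -3 4 1; -4 5 -6]) = -19
  + (6) · M_13   where M_13 = det([-1 -4 -4; -3 3 1; -4 0 -6]) = 58
det = (+1)·(-4)·(92) + (-1)·(1)·(-19) + (+1)·(6)·(58) = -1

|Q| = -1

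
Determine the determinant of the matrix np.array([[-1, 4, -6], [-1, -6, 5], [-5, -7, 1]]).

13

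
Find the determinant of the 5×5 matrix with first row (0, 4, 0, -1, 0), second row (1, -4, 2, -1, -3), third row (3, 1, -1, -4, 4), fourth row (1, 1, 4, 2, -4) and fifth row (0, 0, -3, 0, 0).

Expand along row 5 (it has 4 zeros):
  + (-3) · M_53   where M_53 = det([0 4 -1 0; 1 -4 -1 -3; 3 1 -4 4; 1 1 2 -4]) = 230
det = (+1)·(-3)·(230) = -690

-690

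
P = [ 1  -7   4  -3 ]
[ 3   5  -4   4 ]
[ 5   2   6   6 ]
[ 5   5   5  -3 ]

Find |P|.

Expand along row 1:
  + (1) · M_11   where M_11 = det([5 -4 4; 2 6 6; 5 5 -3]) = -464
  − (-7) · M_12   where M_12 = det([3 -4 4; 5 6 6; 5 5 -3]) = -344
  + (4) · M_13   where M_13 = det([3 5 4; 5 2 6; 5 5 -3]) = 177
  − (-3) · M_14   where M_14 = det([3 5 -4; 5 2 6; 5 5 5]) = -95
det = (+1)·(1)·(-464) + (-1)·(-7)·(-344) + (+1)·(4)·(177) + (-1)·(-3)·(-95) = -2449

-2449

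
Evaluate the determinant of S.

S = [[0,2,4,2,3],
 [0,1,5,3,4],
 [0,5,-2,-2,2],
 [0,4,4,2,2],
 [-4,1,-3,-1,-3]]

Expand along column 1 (it has 4 zeros):
  + (-4) · M_51   where M_51 = det([2 4 2 3; 1 5 3 4; 5 -2 -2 2; 4 4 2 2]) = -22
det = (+1)·(-4)·(-22) = 88

88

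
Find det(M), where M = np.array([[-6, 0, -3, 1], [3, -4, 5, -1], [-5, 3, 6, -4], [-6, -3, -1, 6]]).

det(M) = 1357

Expand along row 1 (it has 1 zero):
  + (-6) · M_11   where M_11 = det([-4 5 -1; 3 6 -4; -3 -1 6]) = -173
  + (-3) · M_13   where M_13 = det([3 -4 -1; -5 3 -4; -6 -3 6]) = -231
  − (1) · M_14   where M_14 = det([3 -4 5; -5 3 6; -6 -3 -1]) = 374
det = (+1)·(-6)·(-173) + (+1)·(-3)·(-231) + (-1)·(1)·(374) = 1357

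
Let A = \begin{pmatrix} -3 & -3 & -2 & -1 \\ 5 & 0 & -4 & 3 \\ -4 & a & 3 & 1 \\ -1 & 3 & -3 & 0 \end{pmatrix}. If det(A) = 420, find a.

Expanding along the column containing a, det(A) is linear in a: det(A) = (2)·a + (414).
Set (2)·a + (414) = 420  ⇒  (2)·a = 6  ⇒  a = 3.

a = 3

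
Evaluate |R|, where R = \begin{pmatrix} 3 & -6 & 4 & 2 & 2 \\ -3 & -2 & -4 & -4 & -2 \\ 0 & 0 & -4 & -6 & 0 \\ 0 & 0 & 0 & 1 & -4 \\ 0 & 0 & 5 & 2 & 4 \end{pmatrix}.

|R| = -1728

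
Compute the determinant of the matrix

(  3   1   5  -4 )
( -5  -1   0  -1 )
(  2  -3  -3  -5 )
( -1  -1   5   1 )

Expand along row 2 (it has 1 zero):
  − (-5) · M_21   where M_21 = det([1 5 -4; -3 -3 -5; -1 5 1]) = 134
  + (-1) · M_22   where M_22 = det([3 5 -4; 2 -3 -5; -1 5 1]) = 53
  + (-1) · M_24   where M_24 = det([3 1 5; 2 -3 -3; -1 -1 5]) = -86
det = (-1)·(-5)·(134) + (+1)·(-1)·(53) + (+1)·(-1)·(-86) = 703

The determinant is 703.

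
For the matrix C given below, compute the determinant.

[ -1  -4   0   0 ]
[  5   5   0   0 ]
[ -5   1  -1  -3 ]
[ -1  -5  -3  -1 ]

|C| = -120

C is block lower-triangular with a 2×2 block and a 2×2 block on the diagonal, so its determinant equals the product of the determinants of the diagonal blocks.
det of the 2×2 block = 15
det of the 2×2 block = -8
det = (15)·(-8) = -120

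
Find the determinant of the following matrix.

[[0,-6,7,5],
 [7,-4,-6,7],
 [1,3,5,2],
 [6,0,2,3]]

Expand along row 1 (it has 1 zero):
  − (-6) · M_12   where M_12 = det([7 -6 7; 1 5 2; 6 2 3]) = -173
  + (7) · M_13   where M_13 = det([7 -4 7; 1 3 2; 6 0 3]) = -99
  − (5) · M_14   where M_14 = det([7 -4 -6; 1 3 5; 6 0 2]) = 38
det = (-1)·(-6)·(-173) + (+1)·(7)·(-99) + (-1)·(5)·(38) = -1921

The determinant is -1921.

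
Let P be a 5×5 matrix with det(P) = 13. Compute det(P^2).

det(P^2) = (det P)^2 = (13)^2 = 169

169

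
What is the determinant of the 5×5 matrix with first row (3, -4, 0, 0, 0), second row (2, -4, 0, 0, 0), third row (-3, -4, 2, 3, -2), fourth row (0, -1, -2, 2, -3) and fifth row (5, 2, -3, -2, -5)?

The matrix is block lower-triangular with a 2×2 block and a 3×3 block on the diagonal, so its determinant equals the product of the determinants of the diagonal blocks.
det of the 2×2 block = -4
det of the 3×3 block = -55
det = (-4)·(-55) = 220

220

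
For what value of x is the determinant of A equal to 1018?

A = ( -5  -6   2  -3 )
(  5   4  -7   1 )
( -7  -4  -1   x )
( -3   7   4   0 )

x = -1

Expanding along the column containing x, det(A) is linear in x: det(A) = (237)·x + (1255).
Set (237)·x + (1255) = 1018  ⇒  (237)·x = -237  ⇒  x = -1.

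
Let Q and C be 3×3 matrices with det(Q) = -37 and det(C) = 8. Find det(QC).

-296

det(QC) = det(Q)·det(C) = (-37)·(8) = -296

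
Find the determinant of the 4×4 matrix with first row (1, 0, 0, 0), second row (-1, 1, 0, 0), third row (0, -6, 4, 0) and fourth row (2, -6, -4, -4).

The matrix is lower triangular, so the determinant is the product of the diagonal entries:
det = (1) · (1) · (4) · (-4) = -16

The determinant is -16.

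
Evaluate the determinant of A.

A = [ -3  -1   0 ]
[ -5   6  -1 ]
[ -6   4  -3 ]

51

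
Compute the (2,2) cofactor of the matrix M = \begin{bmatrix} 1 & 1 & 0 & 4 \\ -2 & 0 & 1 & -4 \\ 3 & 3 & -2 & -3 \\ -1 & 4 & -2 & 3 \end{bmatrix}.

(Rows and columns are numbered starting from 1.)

Delete row 2 and column 2; the remaining 3×3 submatrix is [1 0 4; 3 -2 -3; -1 -2 3].
Its determinant is -44.
The cofactor carries sign (−1)^(2+2) = +1, so C_{2,2} = +(-44) = -44.

-44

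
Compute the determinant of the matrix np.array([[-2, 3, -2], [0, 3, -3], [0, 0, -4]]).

The matrix is upper triangular, so the determinant is the product of the diagonal entries:
det = (-2) · (3) · (-4) = 24

24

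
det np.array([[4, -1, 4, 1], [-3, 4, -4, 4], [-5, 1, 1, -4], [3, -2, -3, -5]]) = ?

-500

Expand along row 1:
  + (4) · M_11   where M_11 = det([4 -4 4; 1 1 -4; -2 -3 -5]) = -124
  − (-1) · M_12   where M_12 = det([-3 -4 4; -5 1 -4; 3 -3 -5]) = 247
  + (4) · M_13   where M_13 = det([-3 4 4; -5 1 -4; 3 -2 -5]) = -81
  − (1) · M_14   where M_14 = det([-3 4 -4; -5 1 1; 3 -2 -3]) = -73
det = (+1)·(4)·(-124) + (-1)·(-1)·(247) + (+1)·(4)·(-81) + (-1)·(1)·(-73) = -500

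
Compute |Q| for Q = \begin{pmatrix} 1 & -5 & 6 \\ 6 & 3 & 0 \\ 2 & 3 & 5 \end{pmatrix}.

237

Expand along column 3:
  + 6 · |6 3; 2 3| = 6·(18 − 6) = 72
  + 5 · |1 -5; 6 3| = 5·(3 − (-30)) = 165
Sum: (72) + (165) = 237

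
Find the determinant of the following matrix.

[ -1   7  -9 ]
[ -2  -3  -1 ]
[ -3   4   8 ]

306

Expand along column 1:
  + (-1) · |-3 -1; 4 8| = (-1)·(-24 − (-4)) = 20
  − (-2) · |7 -9; 4 8| = −(-2)·(56 − (-36)) = 184
  + (-3) · |7 -9; -3 -1| = (-3)·(-7 − 27) = 102
Sum: (20) + (184) + (102) = 306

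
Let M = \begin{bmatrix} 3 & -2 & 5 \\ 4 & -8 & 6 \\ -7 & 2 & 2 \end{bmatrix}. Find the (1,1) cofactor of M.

The cofactor is -28.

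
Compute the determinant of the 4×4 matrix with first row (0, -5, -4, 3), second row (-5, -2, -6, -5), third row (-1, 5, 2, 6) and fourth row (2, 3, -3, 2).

Expand along row 1 (it has 1 zero):
  − (-5) · M_12   where M_12 = det([-5 -6 -5; -1 2 6; 2 -3 2]) = -189
  + (-4) · M_13   where M_13 = det([-5 -2 -5; -1 5 6; 2 3 2]) = 77
  − (3) · M_14   where M_14 = det([-5 -2 -6; -1 5 2; 2 3 -3]) = 181
det = (-1)·(-5)·(-189) + (+1)·(-4)·(77) + (-1)·(3)·(181) = -1796

-1796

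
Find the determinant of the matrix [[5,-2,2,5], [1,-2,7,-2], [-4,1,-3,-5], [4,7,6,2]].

Expand along row 1:
  + (5) · M_11   where M_11 = det([-2 7 -2; 1 -3 -5; 7 6 2]) = -361
  − (-2) · M_12   where M_12 = det([1 7 -2; -4 -3 -5; 4 6 2]) = -36
  + (2) · M_13   where M_13 = det([1 -2 -2; -4 1 -5; 4 7 2]) = 125
  − (5) · M_14   where M_14 = det([1 -2 7; -4 1 -3; 4 7 6]) = -221
det = (+1)·(5)·(-361) + (-1)·(-2)·(-36) + (+1)·(2)·(125) + (-1)·(5)·(-221) = -522

-522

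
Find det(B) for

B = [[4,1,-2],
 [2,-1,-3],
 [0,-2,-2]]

-4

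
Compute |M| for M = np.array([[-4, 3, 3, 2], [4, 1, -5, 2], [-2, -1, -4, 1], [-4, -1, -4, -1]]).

det(M) = -252

Expand along row 1:
  + (-4) · M_11   where M_11 = det([1 -5 2; -1 -4 1; -1 -4 -1]) = 18
  − (3) · M_12   where M_12 = det([4 -5 2; -2 -4 1; -4 -4 -1]) = 46
  + (3) · M_13   where M_13 = det([4 1 2; -2 -1 1; -4 -1 -1]) = -2
  − (2) · M_14   where M_14 = det([4 1 -5; -2 -1 -4; -4 -1 -4]) = 18
det = (+1)·(-4)·(18) + (-1)·(3)·(46) + (+1)·(3)·(-2) + (-1)·(2)·(18) = -252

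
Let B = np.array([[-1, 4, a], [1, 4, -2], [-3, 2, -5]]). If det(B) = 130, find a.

a = 5

Expanding along the row containing a, det(B) is linear in a: det(B) = (14)·a + (60).
Set (14)·a + (60) = 130  ⇒  (14)·a = 70  ⇒  a = 5.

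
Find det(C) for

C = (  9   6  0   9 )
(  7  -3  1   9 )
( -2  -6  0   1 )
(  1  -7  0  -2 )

Expand along column 3 (it has 3 zeros):
  − (1) · M_23   where M_23 = det([9 6 9; -2 -6 1; 1 -7 -2]) = 333
det = (-1)·(1)·(333) = -333

|C| = -333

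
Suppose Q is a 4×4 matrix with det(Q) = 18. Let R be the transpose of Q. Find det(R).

det(Qᵀ) = det(Q).
det(R) = (1)·(18) = 18

The determinant is 18.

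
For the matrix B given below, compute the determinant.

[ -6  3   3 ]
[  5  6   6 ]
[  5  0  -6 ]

Expand along column 2:
  − 3 · |5 6; 5 -6| = −3·(-30 − 30) = 180
  + 6 · |-6 3; 5 -6| = 6·(36 − 15) = 126
Sum: (180) + (126) = 306

306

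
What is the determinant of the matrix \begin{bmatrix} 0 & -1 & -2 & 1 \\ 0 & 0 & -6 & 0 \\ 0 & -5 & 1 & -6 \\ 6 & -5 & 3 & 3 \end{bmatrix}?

396

Expand along row 2 (it has 3 zeros):
  − (-6) · M_23   where M_23 = det([0 -1 1; 0 -5 -6; 6 -5 3]) = 66
det = (-1)·(-6)·(66) = 396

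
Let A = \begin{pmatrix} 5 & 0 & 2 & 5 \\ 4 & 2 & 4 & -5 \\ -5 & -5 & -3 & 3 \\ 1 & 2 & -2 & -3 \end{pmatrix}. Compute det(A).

Expand along row 1 (it has 1 zero):
  + (5) · M_11   where M_11 = det([2 4 -5; -5 -3 3; 2 -2 -3]) = -86
  + (2) · M_13   where M_13 = det([4 2 -5; -5 -5 3; 1 2 -3]) = 37
  − (5) · M_14   where M_14 = det([4 2 4; -5 -5 -3; 1 2 -2]) = 18
det = (+1)·(5)·(-86) + (+1)·(2)·(37) + (-1)·(5)·(18) = -446

|A| = -446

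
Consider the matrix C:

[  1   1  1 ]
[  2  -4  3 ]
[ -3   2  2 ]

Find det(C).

-35

Expand along column 1:
  + 1 · |-4 3; 2 2| = 1·(-8 − 6) = -14
  − 2 · |1 1; 2 2| = −2·(2 − 2) = 0
  + (-3) · |1 1; -4 3| = (-3)·(3 − (-4)) = -21
Sum: (-14) + (0) + (-21) = -35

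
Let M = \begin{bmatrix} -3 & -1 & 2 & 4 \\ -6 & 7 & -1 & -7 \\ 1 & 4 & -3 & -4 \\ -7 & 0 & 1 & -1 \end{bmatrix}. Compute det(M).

|M| = -272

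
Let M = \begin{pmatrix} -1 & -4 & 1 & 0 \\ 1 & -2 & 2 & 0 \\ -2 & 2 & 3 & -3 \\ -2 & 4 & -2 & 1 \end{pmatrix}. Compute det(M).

72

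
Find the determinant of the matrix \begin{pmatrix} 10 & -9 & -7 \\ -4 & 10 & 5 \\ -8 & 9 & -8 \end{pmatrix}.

-910

Expand along row 1:
  + 10 · |10 5; 9 -8| = 10·(-80 − 45) = -1250
  − (-9) · |-4 5; -8 -8| = −(-9)·(32 − (-40)) = 648
  + (-7) · |-4 10; -8 9| = (-7)·(-36 − (-80)) = -308
Sum: (-1250) + (648) + (-308) = -910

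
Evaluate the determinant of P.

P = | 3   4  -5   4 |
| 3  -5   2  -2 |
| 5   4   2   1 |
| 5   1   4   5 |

det(P) = -1303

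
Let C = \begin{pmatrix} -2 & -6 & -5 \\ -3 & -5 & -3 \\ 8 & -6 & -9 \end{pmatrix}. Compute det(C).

-38

Expand along row 1:
  + (-2) · |-5 -3; -6 -9| = (-2)·(45 − 18) = -54
  − (-6) · |-3 -3; 8 -9| = −(-6)·(27 − (-24)) = 306
  + (-5) · |-3 -5; 8 -6| = (-5)·(18 − (-40)) = -290
Sum: (-54) + (306) + (-290) = -38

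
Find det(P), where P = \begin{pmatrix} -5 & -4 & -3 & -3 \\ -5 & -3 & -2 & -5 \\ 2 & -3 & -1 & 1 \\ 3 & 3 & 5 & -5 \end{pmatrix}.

Expand along row 1:
  + (-5) · M_11   where M_11 = det([-3 -2 -5; -3 -1 1; 3 5 -5]) = 84
  − (-4) · M_12   where M_12 = det([-5 -2 -5; 2 -1 1; 3 5 -5]) = -91
  + (-3) · M_13   where M_13 = det([-5 -3 -5; 2 -3 1; 3 3 -5]) = -174
  − (-3) · M_14   where M_14 = det([-5 -3 -2; 2 -3 -1; 3 3 5]) = 69
det = (+1)·(-5)·(84) + (-1)·(-4)·(-91) + (+1)·(-3)·(-174) + (-1)·(-3)·(69) = -55

det(P) = -55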